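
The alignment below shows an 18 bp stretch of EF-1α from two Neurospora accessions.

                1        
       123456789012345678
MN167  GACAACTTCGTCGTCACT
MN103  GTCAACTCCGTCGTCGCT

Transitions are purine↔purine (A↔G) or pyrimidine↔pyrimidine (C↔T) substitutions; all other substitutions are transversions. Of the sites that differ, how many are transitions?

The sequences differ at positions 2 (A/T, transversion), 8 (T/C, transition), 16 (A/G, transition).
Of the 3 differences, 2 transitions and 1 transversion, so the answer is 2.

2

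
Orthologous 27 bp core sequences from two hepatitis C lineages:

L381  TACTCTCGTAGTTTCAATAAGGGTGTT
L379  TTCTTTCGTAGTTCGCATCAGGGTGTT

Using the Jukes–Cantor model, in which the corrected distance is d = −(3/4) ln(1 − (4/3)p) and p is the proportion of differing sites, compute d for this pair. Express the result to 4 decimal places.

0.2635

The sequences differ at positions 2 (A/T), 5 (C/T), 14 (T/C), 15 (C/G), 16 (A/C), 19 (A/C).
p = 6/27 = 0.222222.
d = −0.75 · ln(1 − (4/3)·0.222222) = −0.75 · ln(0.703704) = −0.75 · (-0.351397) = 0.2635.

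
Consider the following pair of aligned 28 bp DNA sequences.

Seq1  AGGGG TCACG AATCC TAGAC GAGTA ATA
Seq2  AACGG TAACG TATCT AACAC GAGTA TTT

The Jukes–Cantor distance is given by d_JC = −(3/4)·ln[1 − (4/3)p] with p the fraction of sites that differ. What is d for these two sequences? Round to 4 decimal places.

The sequences differ at positions 2 (G/A), 3 (G/C), 7 (C/A), 11 (A/T), 15 (C/T), 16 (T/A), 18 (G/C), 26 (A/T), 28 (A/T).
p = 9/28 = 0.321429.
d = −0.75 · ln(1 − (4/3)·0.321429) = −0.75 · ln(0.571428) = −0.75 · (-0.559617) = 0.4197.

0.4197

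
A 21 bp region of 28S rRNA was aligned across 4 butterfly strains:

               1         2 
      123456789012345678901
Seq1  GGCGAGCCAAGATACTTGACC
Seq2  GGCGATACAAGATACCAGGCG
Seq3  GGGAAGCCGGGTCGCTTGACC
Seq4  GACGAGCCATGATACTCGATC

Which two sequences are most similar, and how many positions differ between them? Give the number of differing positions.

Pairwise Hamming distances:
  Seq1 vs Seq2: 6
  Seq1 vs Seq3: 7
  Seq1 vs Seq4: 4
  Seq2 vs Seq3: 13
  Seq2 vs Seq4: 9
  Seq3 vs Seq4: 10
The smallest is 4, between Seq1 and Seq4.

4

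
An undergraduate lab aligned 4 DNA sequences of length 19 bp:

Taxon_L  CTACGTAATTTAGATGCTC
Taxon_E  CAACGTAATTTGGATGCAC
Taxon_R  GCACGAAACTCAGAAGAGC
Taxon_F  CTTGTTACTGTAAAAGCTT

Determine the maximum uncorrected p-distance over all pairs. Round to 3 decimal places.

Pairwise Hamming distances:
  Taxon_L vs Taxon_E: 3
  Taxon_L vs Taxon_R: 8
  Taxon_L vs Taxon_F: 8
  Taxon_E vs Taxon_R: 9
  Taxon_E vs Taxon_F: 11
  Taxon_R vs Taxon_F: 14
The largest is 14 mismatches, between Taxon_R and Taxon_F; p = 14/19 = 0.737.

0.737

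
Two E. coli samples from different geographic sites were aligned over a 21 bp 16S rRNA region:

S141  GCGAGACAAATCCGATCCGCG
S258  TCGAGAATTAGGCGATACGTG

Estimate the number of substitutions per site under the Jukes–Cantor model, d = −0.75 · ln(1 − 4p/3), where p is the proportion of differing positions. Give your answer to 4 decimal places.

Differing sites — 1:G/T; 7:C/A; 8:A/T; 9:A/T; 11:T/G; 12:C/G; 17:C/A; 20:C/T.
p = 8/21 = 0.380952.
d = −0.75 · ln(1 − (4/3)·0.380952) = −0.75 · ln(0.492064) = −0.75 · (-0.709146) = 0.5319.

0.5319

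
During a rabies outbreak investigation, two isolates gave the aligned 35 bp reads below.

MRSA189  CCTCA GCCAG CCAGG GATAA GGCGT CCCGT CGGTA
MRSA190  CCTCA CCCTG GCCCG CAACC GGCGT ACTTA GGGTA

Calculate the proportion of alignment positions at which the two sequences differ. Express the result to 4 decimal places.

Differing sites — 6:G/C; 9:A/T; 11:C/G; 13:A/C; 14:G/C; 16:G/C; 18:T/A; 19:A/C; 20:A/C; 26:C/A; 28:C/T; 29:G/T; 30:T/A; 31:C/G.
There are 14 differences over 35 sites, so p = 14/35 = 0.4000.

0.4000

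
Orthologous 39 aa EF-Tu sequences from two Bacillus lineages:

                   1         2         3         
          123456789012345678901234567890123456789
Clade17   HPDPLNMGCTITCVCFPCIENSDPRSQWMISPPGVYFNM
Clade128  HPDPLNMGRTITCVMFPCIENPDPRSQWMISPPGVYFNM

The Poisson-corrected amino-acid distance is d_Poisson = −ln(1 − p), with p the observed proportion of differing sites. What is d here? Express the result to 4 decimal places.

Differing sites — 9:C/R; 15:C/M; 22:S/P.
p = 3/39 = 0.076923.
d = −ln(1 − 0.076923) = −ln(0.923077) = 0.0800.

0.0800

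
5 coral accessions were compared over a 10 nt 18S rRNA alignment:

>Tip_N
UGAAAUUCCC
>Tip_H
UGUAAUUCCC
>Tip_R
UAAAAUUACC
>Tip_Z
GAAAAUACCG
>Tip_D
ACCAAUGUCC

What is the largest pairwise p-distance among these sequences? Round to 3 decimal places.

Pairwise Hamming distances:
  Tip_N vs Tip_H: 1
  Tip_N vs Tip_R: 2
  Tip_N vs Tip_Z: 4
  Tip_N vs Tip_D: 5
  Tip_H vs Tip_R: 3
  Tip_H vs Tip_Z: 5
  Tip_H vs Tip_D: 5
  Tip_R vs Tip_Z: 4
  Tip_R vs Tip_D: 5
  Tip_Z vs Tip_D: 6
The largest is 6 mismatches, between Tip_Z and Tip_D; p = 6/10 = 0.600.

0.600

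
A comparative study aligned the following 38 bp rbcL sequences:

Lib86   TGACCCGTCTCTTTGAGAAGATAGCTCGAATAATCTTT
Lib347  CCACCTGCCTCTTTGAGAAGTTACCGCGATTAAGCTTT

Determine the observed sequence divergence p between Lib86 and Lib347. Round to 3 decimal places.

0.237

Mismatches occur at site 1 (T→C), site 2 (G→C), site 6 (C→T), site 8 (T→C), site 21 (A→T), site 24 (G→C), site 26 (T→G), site 30 (A→T), site 34 (T→G).
There are 9 differences over 38 sites, so p = 9/38 = 0.237.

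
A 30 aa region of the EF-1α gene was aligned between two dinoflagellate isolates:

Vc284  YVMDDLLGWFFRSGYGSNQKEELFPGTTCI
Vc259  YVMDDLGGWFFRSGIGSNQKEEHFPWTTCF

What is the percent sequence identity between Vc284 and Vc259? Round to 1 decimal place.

The sequences differ at positions 7 (L/G), 15 (Y/I), 23 (L/H), 26 (G/W), 30 (I/F).
25 of the 30 sites match, so the percent identity is 25/30 × 100 = 83.3%.

83.3%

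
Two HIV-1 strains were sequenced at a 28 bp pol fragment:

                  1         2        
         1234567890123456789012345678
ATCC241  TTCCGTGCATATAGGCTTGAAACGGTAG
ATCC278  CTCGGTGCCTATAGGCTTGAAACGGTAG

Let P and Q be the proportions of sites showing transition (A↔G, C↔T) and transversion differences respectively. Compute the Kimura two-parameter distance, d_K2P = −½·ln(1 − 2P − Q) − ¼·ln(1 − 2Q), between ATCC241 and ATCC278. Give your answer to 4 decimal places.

0.1156

Mismatches occur at site 1 (T/C, transition), site 4 (C/G, transversion), site 9 (A/C, transversion).
Of the 3 differences, 1 transition and 2 transversions over 28 sites: P = 1/28 = 0.035714, Q = 2/28 = 0.071429.
d = −0.5·ln(0.857143) − 0.25·ln(0.857142) = −0.5·(-0.154151) − 0.25·(-0.154152) = 0.1156.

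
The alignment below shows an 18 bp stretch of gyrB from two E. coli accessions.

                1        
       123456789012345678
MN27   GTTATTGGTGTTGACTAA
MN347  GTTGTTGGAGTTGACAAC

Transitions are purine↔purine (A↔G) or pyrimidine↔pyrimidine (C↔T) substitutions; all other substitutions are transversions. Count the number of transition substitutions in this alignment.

Differing sites — 4:A/G (Ti); 9:T/A (Tv); 16:T/A (Tv); 18:A/C (Tv).
Of the 4 differences, 1 transition and 3 transversions, so the answer is 1.

1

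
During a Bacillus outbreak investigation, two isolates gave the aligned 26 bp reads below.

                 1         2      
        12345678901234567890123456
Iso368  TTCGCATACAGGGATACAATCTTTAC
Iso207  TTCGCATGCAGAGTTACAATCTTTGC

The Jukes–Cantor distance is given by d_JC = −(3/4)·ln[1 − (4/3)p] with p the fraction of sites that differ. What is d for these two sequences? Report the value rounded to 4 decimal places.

Differing sites — 8:A/G; 12:G/A; 14:A/T; 25:A/G.
p = 4/26 = 0.153846.
d = −0.75 · ln(1 − (4/3)·0.153846) = −0.75 · ln(0.794872) = −0.75 · (-0.229574) = 0.1722.

0.1722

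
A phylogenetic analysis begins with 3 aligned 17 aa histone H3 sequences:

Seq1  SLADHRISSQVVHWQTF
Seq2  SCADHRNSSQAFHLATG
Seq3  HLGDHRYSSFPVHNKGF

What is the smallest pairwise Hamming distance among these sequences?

Pairwise Hamming distances:
  Seq1 vs Seq2: 7
  Seq1 vs Seq3: 8
  Seq2 vs Seq3: 11
The smallest is 7, between Seq1 and Seq2.

7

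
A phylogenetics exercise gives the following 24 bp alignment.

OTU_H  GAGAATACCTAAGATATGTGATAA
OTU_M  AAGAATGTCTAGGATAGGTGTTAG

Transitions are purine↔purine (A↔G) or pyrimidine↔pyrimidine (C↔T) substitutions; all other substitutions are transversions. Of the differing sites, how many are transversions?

The sequences differ at positions 1 (G/A, transition), 7 (A/G, transition), 8 (C/T, transition), 12 (A/G, transition), 17 (T/G, transversion), 21 (A/T, transversion), 24 (A/G, transition).
Of the 7 differences, 5 transitions and 2 transversions, so the answer is 2.

2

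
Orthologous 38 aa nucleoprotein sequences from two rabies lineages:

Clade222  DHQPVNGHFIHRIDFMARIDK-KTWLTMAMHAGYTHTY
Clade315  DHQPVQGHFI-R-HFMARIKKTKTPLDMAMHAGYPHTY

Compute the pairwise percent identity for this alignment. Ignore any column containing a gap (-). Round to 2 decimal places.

Excluding the 3 gap columns leaves 35 comparable sites.
The sequences differ at positions 6 (N/Q), 14 (D/H), 20 (D/K), 25 (W/P), 27 (T/D), 35 (T/P).
29 of the 35 comparable sites match, so the percent identity is 29/35 × 100 = 82.86%.

82.86%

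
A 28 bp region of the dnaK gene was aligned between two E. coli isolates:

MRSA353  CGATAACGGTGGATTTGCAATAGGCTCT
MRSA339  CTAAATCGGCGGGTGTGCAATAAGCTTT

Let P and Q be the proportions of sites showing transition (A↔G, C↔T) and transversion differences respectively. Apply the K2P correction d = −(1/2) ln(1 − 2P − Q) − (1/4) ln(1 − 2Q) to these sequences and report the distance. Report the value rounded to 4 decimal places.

Mismatches occur at site 2 (G↔T, transversion), site 4 (T↔A, transversion), site 6 (A↔T, transversion), site 10 (T↔C, transition), site 13 (A↔G, transition), site 15 (T↔G, transversion), site 23 (G↔A, transition), site 27 (C↔T, transition).
Of the 8 differences, 4 transitions and 4 transversions over 28 sites: P = 4/28 = 0.142857, Q = 4/28 = 0.142857.
d = −0.5·ln(0.571429) − 0.25·ln(0.714286) = −0.5·(-0.559615) − 0.25·(-0.336472) = 0.3639.

0.3639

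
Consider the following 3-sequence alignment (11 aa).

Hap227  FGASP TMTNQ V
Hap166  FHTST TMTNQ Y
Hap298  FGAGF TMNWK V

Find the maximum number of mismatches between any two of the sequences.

8

Pairwise Hamming distances:
  Hap227 vs Hap166: 4
  Hap227 vs Hap298: 5
  Hap166 vs Hap298: 8
The largest is 8, between Hap166 and Hap298.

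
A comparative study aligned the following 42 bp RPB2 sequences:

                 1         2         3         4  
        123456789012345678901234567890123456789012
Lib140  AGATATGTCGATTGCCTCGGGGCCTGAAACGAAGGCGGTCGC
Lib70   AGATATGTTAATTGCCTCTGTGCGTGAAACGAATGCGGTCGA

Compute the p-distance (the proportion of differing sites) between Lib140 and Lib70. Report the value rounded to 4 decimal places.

0.1667

The sequences differ at positions 9 (C/T), 10 (G/A), 19 (G/T), 21 (G/T), 24 (C/G), 34 (G/T), 42 (C/A).
There are 7 differences over 42 sites, so p = 7/42 = 0.1667.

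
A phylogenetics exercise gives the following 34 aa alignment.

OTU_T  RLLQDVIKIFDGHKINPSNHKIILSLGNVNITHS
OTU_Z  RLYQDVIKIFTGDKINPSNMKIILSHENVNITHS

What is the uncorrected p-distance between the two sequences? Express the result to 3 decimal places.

Differing sites — 3:L/Y; 11:D/T; 13:H/D; 20:H/M; 26:L/H; 27:G/E.
There are 6 differences over 34 sites, so p = 6/34 = 0.176.

0.176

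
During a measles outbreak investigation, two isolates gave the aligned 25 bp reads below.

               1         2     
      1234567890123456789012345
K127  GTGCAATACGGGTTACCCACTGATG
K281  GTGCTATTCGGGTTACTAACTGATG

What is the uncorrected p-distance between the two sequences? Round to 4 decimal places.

0.1600

Mismatches occur at site 5 (A/T), site 8 (A/T), site 17 (C/T), site 18 (C/A).
There are 4 differences over 25 sites, so p = 4/25 = 0.1600.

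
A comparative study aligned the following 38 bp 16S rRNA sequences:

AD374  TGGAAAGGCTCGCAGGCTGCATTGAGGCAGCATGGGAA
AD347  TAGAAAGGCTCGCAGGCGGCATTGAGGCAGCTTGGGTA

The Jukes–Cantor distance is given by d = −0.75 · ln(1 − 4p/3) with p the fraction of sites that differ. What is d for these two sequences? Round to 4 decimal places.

Mismatches occur at site 2 (G/A), site 18 (T/G), site 32 (A/T), site 37 (A/T).
p = 4/38 = 0.105263.
d = −0.75 · ln(1 − (4/3)·0.105263) = −0.75 · ln(0.859649) = −0.75 · (-0.151231) = 0.1134.

0.1134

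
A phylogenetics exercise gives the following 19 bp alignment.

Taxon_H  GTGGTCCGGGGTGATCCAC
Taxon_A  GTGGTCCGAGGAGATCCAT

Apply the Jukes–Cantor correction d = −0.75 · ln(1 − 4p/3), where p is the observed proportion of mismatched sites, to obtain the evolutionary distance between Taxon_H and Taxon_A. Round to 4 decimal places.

Mismatches occur at site 9 (G→A), site 12 (T→A), site 19 (C→T).
p = 3/19 = 0.157895.
d = −0.75 · ln(1 − (4/3)·0.157895) = −0.75 · ln(0.789473) = −0.75 · (-0.236390) = 0.1773.

0.1773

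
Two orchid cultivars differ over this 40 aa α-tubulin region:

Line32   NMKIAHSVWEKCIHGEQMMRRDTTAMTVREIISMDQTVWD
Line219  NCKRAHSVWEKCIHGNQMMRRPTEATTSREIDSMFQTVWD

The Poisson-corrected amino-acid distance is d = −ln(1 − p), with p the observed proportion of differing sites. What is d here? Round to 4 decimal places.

0.2549

Differing sites — 2:M/C; 4:I/R; 16:E/N; 22:D/P; 24:T/E; 26:M/T; 28:V/S; 32:I/D; 35:D/F.
p = 9/40 = 0.225000.
d = −ln(1 − 0.225000) = −ln(0.775000) = 0.2549.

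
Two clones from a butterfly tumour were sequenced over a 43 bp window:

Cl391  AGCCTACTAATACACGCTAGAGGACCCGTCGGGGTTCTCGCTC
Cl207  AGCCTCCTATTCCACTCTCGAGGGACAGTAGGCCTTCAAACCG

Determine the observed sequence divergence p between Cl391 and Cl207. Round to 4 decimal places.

Differing sites — 6:A/C; 10:A/T; 12:A/C; 16:G/T; 19:A/C; 24:A/G; 25:C/A; 27:C/A; 30:C/A; 33:G/C; 34:G/C; 38:T/A; 39:C/A; 40:G/A; 42:T/C; 43:C/G.
There are 16 differences over 43 sites, so p = 16/43 = 0.3721.

0.3721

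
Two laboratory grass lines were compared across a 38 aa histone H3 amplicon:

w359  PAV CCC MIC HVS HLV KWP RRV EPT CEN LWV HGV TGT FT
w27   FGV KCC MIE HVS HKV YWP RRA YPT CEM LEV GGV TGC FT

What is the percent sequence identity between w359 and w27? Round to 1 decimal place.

Mismatches occur at site 1 (P/F), site 2 (A/G), site 4 (C/K), site 9 (C/E), site 14 (L/K), site 16 (K/Y), site 21 (V/A), site 22 (E/Y), site 27 (N/M), site 29 (W/E), site 31 (H/G), site 36 (T/C).
26 of the 38 sites match, so the percent identity is 26/38 × 100 = 68.4%.

68.4%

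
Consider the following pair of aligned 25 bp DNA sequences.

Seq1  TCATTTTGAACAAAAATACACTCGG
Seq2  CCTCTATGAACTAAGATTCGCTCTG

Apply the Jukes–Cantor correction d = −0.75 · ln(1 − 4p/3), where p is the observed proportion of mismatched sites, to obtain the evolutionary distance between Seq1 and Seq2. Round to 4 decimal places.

The sequences differ at positions 1 (T/C), 3 (A/T), 4 (T/C), 6 (T/A), 12 (A/T), 15 (A/G), 18 (A/T), 20 (A/G), 24 (G/T).
p = 9/25 = 0.360000.
d = −0.75 · ln(1 − (4/3)·0.360000) = −0.75 · ln(0.520000) = −0.75 · (-0.653926) = 0.4904.

0.4904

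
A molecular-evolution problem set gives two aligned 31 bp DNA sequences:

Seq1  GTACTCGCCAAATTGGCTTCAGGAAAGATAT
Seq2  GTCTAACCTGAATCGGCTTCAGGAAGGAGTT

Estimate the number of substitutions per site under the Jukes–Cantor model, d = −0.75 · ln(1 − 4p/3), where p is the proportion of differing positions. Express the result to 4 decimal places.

The sequences differ at positions 3 (A/C), 4 (C/T), 5 (T/A), 6 (C/A), 7 (G/C), 9 (C/T), 10 (A/G), 14 (T/C), 26 (A/G), 29 (T/G), 30 (A/T).
p = 11/31 = 0.354839.
d = −0.75 · ln(1 − (4/3)·0.354839) = −0.75 · ln(0.526881) = −0.75 · (-0.640781) = 0.4806.

0.4806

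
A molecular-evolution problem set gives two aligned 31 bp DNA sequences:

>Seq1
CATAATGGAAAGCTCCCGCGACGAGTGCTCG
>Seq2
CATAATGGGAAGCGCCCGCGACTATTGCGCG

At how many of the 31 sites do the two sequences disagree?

5

Mismatches occur at site 9 (A↔G), site 14 (T↔G), site 23 (G↔T), site 25 (G↔T), site 29 (T↔G).
That gives 5 mismatches out of 31 aligned sites, so the Hamming distance is 5.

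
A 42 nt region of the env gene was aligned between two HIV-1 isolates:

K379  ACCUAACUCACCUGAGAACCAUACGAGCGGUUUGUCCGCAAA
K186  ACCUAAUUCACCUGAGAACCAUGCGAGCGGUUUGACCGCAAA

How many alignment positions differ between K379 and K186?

Differing sites — 7:C/U; 23:A/G; 35:U/A.
That gives 3 mismatches out of 42 aligned sites, so the Hamming distance is 3.

3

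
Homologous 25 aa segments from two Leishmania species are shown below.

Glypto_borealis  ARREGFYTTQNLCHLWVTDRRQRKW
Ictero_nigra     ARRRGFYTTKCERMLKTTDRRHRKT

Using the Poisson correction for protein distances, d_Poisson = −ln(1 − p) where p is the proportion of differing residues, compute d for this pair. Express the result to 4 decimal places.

Differing sites — 4:E/R; 10:Q/K; 11:N/C; 12:L/E; 13:C/R; 14:H/M; 16:W/K; 17:V/T; 22:Q/H; 25:W/T.
p = 10/25 = 0.400000.
d = −ln(1 − 0.400000) = −ln(0.600000) = 0.5108.

0.5108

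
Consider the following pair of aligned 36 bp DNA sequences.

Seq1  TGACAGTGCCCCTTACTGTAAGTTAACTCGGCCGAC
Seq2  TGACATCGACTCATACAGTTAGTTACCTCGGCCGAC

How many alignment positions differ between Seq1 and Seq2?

8

The sequences differ at positions 6 (G/T), 7 (T/C), 9 (C/A), 11 (C/T), 13 (T/A), 17 (T/A), 20 (A/T), 26 (A/C).
That gives 8 mismatches out of 36 aligned sites, so the Hamming distance is 8.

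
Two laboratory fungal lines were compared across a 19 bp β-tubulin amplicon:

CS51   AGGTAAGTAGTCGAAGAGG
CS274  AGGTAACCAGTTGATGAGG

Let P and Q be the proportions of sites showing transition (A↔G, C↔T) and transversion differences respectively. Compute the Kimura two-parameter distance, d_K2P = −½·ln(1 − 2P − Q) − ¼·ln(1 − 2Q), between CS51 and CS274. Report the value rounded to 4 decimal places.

The sequences differ at positions 7 (G/C, transversion), 8 (T/C, transition), 12 (C/T, transition), 15 (A/T, transversion).
Of the 4 differences, 2 transitions and 2 transversions over 19 sites: P = 2/19 = 0.105263, Q = 2/19 = 0.105263.
d = −0.5·ln(0.684211) − 0.25·ln(0.789474) = −0.5·(-0.379489) − 0.25·(-0.236388) = 0.2488.

0.2488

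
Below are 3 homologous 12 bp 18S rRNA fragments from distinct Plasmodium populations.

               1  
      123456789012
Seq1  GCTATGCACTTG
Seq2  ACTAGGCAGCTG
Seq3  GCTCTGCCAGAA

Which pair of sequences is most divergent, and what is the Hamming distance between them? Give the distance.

8

Pairwise Hamming distances:
  Seq1 vs Seq2: 4
  Seq1 vs Seq3: 6
  Seq2 vs Seq3: 8
The largest is 8, between Seq2 and Seq3.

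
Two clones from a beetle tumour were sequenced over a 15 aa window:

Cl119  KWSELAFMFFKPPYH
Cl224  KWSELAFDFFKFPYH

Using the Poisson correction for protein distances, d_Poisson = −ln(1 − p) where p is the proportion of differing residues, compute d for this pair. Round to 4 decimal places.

0.1431

Mismatches occur at site 8 (M→D), site 12 (P→F).
p = 2/15 = 0.133333.
d = −ln(1 − 0.133333) = −ln(0.866667) = 0.1431.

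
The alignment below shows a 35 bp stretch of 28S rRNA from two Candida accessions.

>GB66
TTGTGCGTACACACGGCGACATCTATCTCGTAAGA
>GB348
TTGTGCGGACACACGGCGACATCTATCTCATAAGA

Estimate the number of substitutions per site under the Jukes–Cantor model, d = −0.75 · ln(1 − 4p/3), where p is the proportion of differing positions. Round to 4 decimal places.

Differing sites — 8:T/G; 30:G/A.
p = 2/35 = 0.057143.
d = −0.75 · ln(1 − (4/3)·0.057143) = −0.75 · ln(0.923809) = −0.75 · (-0.079250) = 0.0594.

0.0594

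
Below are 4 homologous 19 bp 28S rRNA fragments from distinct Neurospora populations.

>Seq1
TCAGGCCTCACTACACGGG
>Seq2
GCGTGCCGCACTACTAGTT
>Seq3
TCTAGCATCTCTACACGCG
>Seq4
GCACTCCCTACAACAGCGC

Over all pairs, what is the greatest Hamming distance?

Pairwise Hamming distances:
  Seq1 vs Seq2: 8
  Seq1 vs Seq3: 5
  Seq1 vs Seq4: 9
  Seq2 vs Seq3: 10
  Seq2 vs Seq4: 11
  Seq3 vs Seq4: 13
The largest is 13, between Seq3 and Seq4.

13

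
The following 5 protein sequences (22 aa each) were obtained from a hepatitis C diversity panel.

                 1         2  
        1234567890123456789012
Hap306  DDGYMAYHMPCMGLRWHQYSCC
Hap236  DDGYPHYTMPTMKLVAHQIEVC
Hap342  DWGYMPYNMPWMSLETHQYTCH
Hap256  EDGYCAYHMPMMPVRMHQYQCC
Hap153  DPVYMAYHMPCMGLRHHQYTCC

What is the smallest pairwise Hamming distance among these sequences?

Pairwise Hamming distances:
  Hap306 vs Hap236: 10
  Hap306 vs Hap342: 9
  Hap306 vs Hap256: 7
  Hap306 vs Hap153: 4
  Hap236 vs Hap342: 12
  Hap236 vs Hap256: 12
  Hap236 vs Hap153: 12
  Hap342 vs Hap256: 12
  Hap342 vs Hap153: 9
  Hap256 vs Hap153: 9
The smallest is 4, between Hap306 and Hap153.

4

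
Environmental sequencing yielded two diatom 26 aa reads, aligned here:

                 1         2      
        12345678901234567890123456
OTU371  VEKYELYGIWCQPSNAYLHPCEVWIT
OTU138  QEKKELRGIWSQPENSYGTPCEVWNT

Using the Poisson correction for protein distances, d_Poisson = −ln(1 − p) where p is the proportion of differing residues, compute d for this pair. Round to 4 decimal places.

Mismatches occur at site 1 (V→Q), site 4 (Y→K), site 7 (Y→R), site 11 (C→S), site 14 (S→E), site 16 (A→S), site 18 (L→G), site 19 (H→T), site 25 (I→N).
p = 9/26 = 0.346154.
d = −ln(1 − 0.346154) = −ln(0.653846) = 0.4249.

0.4249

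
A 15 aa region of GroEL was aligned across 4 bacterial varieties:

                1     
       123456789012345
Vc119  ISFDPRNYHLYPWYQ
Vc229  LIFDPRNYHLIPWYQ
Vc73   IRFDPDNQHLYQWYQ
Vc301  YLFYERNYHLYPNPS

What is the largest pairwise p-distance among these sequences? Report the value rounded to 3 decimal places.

0.667

Pairwise Hamming distances:
  Vc119 vs Vc229: 3
  Vc119 vs Vc73: 4
  Vc119 vs Vc301: 7
  Vc229 vs Vc73: 6
  Vc229 vs Vc301: 8
  Vc73 vs Vc301: 10
The largest is 10 mismatches, between Vc73 and Vc301; p = 10/15 = 0.667.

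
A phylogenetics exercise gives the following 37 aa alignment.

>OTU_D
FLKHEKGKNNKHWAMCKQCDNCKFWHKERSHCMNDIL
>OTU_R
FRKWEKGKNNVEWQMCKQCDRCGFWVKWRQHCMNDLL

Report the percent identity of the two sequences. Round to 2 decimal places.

Differing sites — 2:L/R; 4:H/W; 11:K/V; 12:H/E; 14:A/Q; 21:N/R; 23:K/G; 26:H/V; 28:E/W; 30:S/Q; 36:I/L.
26 of the 37 sites match, so the percent identity is 26/37 × 100 = 70.27%.

70.27%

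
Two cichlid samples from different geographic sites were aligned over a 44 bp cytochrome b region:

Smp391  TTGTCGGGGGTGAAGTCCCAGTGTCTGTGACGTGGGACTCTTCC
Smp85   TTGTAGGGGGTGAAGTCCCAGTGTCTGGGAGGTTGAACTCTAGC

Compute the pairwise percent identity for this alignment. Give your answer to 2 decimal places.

84.09%

The sequences differ at positions 5 (C/A), 28 (T/G), 31 (C/G), 34 (G/T), 36 (G/A), 42 (T/A), 43 (C/G).
37 of the 44 sites match, so the percent identity is 37/44 × 100 = 84.09%.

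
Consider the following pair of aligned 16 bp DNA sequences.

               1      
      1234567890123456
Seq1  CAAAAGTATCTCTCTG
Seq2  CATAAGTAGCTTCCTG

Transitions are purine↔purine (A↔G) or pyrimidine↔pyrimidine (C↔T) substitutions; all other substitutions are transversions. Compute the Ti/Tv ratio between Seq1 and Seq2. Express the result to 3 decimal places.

1.000

Mismatches occur at site 3 (A→T, transversion), site 9 (T→G, transversion), site 12 (C→T, transition), site 13 (T→C, transition).
Of the 4 differences, 2 transitions and 2 transversions, so Ti/Tv = 2/2 = 1.000.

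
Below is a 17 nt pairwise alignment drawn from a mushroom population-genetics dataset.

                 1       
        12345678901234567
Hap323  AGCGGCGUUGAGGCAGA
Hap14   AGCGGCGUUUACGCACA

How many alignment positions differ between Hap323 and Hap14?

Differing sites — 10:G/U; 12:G/C; 16:G/C.
That gives 3 mismatches out of 17 aligned sites, so the Hamming distance is 3.

3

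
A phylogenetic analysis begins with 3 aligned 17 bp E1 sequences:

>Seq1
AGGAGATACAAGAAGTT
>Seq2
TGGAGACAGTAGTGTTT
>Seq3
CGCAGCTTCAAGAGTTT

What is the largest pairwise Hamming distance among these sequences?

8

Pairwise Hamming distances:
  Seq1 vs Seq2: 7
  Seq1 vs Seq3: 6
  Seq2 vs Seq3: 8
The largest is 8, between Seq2 and Seq3.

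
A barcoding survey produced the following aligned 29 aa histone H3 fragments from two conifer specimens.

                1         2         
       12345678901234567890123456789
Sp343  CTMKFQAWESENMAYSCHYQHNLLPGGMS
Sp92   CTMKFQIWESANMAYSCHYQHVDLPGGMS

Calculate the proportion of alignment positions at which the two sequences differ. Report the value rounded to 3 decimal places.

0.138

Mismatches occur at site 7 (A↔I), site 11 (E↔A), site 22 (N↔V), site 23 (L↔D).
There are 4 differences over 29 sites, so p = 4/29 = 0.138.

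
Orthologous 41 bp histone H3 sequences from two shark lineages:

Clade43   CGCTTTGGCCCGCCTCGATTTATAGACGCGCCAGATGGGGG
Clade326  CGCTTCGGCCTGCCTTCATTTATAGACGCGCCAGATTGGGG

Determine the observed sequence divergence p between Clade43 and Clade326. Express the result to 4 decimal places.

0.1220

Mismatches occur at site 6 (T↔C), site 11 (C↔T), site 16 (C↔T), site 17 (G↔C), site 37 (G↔T).
There are 5 differences over 41 sites, so p = 5/41 = 0.1220.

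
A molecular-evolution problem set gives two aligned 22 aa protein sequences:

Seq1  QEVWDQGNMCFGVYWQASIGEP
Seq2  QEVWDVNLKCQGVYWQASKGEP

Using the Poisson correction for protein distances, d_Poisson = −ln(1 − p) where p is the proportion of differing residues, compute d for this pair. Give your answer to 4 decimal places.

The sequences differ at positions 6 (Q/V), 7 (G/N), 8 (N/L), 9 (M/K), 11 (F/Q), 19 (I/K).
p = 6/22 = 0.272727.
d = −ln(1 − 0.272727) = −ln(0.727273) = 0.3185.

0.3185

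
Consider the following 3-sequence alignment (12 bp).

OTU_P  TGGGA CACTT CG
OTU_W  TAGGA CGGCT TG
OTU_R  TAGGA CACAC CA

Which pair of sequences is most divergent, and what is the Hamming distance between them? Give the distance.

Pairwise Hamming distances:
  OTU_P vs OTU_W: 5
  OTU_P vs OTU_R: 4
  OTU_W vs OTU_R: 6
The largest is 6, between OTU_W and OTU_R.

6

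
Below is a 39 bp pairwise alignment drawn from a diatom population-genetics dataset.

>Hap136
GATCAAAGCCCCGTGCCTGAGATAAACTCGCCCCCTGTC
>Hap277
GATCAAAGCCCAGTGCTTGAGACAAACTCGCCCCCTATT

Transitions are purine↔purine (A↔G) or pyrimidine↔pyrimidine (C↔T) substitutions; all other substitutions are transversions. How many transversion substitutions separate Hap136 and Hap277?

Differing sites — 12:C/A (Tv); 17:C/T (Ti); 23:T/C (Ti); 37:G/A (Ti); 39:C/T (Ti).
Of the 5 differences, 4 transitions and 1 transversion, so the answer is 1.

1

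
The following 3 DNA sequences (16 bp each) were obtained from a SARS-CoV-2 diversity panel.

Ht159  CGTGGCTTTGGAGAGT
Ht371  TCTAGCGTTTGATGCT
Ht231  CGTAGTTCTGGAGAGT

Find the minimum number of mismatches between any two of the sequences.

Pairwise Hamming distances:
  Ht159 vs Ht371: 8
  Ht159 vs Ht231: 3
  Ht371 vs Ht231: 9
The smallest is 3, between Ht159 and Ht231.

3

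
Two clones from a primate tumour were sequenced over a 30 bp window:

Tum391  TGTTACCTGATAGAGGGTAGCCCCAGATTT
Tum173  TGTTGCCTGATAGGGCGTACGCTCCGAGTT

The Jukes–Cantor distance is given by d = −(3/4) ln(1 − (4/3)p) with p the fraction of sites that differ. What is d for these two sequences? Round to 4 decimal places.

Differing sites — 5:A/G; 14:A/G; 16:G/C; 20:G/C; 21:C/G; 23:C/T; 25:A/C; 28:T/G.
p = 8/30 = 0.266667.
d = −0.75 · ln(1 − (4/3)·0.266667) = −0.75 · ln(0.644444) = −0.75 · (-0.439367) = 0.3295.

0.3295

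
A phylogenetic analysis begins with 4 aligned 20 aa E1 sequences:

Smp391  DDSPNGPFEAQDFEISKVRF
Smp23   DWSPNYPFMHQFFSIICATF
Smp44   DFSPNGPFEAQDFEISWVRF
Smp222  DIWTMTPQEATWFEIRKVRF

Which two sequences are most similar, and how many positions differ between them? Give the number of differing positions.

2

Pairwise Hamming distances:
  Smp391 vs Smp23: 10
  Smp391 vs Smp44: 2
  Smp391 vs Smp222: 9
  Smp23 vs Smp44: 10
  Smp23 vs Smp222: 15
  Smp44 vs Smp222: 10
The smallest is 2, between Smp391 and Smp44.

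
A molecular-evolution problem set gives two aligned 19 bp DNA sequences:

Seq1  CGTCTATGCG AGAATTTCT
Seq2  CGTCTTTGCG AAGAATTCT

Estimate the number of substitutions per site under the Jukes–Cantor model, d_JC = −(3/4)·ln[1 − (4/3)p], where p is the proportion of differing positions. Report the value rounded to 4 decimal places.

Mismatches occur at site 6 (A↔T), site 12 (G↔A), site 13 (A↔G), site 15 (T↔A).
p = 4/19 = 0.210526.
d = −0.75 · ln(1 − (4/3)·0.210526) = −0.75 · ln(0.719299) = −0.75 · (-0.329478) = 0.2471.

0.2471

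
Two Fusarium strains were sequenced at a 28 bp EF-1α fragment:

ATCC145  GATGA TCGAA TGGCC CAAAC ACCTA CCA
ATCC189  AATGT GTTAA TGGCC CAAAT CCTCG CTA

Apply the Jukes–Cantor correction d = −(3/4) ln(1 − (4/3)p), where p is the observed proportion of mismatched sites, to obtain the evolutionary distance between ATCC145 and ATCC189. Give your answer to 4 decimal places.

Mismatches occur at site 1 (G/A), site 5 (A/T), site 6 (T/G), site 7 (C/T), site 8 (G/T), site 20 (C/T), site 21 (A/C), site 23 (C/T), site 24 (T/C), site 25 (A/G), site 27 (C/T).
p = 11/28 = 0.392857.
d = −0.75 · ln(1 − (4/3)·0.392857) = −0.75 · ln(0.476191) = −0.75 · (-0.741936) = 0.5565.

0.5565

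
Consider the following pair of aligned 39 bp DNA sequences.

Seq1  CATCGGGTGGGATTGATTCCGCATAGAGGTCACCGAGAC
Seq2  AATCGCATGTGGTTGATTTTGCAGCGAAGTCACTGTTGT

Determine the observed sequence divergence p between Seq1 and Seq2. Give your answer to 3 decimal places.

Mismatches occur at site 1 (C/A), site 6 (G/C), site 7 (G/A), site 10 (G/T), site 12 (A/G), site 19 (C/T), site 20 (C/T), site 24 (T/G), site 25 (A/C), site 28 (G/A), site 34 (C/T), site 36 (A/T), site 37 (G/T), site 38 (A/G), site 39 (C/T).
There are 15 differences over 39 sites, so p = 15/39 = 0.385.

0.385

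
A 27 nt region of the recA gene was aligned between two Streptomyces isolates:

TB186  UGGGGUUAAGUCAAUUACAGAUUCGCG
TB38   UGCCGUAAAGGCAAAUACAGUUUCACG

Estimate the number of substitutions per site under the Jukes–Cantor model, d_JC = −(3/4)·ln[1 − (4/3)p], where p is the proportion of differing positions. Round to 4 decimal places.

0.3181

Mismatches occur at site 3 (G→C), site 4 (G→C), site 7 (U→A), site 11 (U→G), site 15 (U→A), site 21 (A→U), site 25 (G→A).
p = 7/27 = 0.259259.
d = −0.75 · ln(1 − (4/3)·0.259259) = −0.75 · ln(0.654321) = −0.75 · (-0.424157) = 0.3181.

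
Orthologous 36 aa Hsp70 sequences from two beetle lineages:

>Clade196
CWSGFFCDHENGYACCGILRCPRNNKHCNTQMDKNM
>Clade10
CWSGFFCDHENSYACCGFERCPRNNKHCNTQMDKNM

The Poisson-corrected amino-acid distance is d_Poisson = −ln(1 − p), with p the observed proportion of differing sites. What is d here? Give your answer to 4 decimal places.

0.0870

The sequences differ at positions 12 (G/S), 18 (I/F), 19 (L/E).
p = 3/36 = 0.083333.
d = −ln(1 − 0.083333) = −ln(0.916667) = 0.0870.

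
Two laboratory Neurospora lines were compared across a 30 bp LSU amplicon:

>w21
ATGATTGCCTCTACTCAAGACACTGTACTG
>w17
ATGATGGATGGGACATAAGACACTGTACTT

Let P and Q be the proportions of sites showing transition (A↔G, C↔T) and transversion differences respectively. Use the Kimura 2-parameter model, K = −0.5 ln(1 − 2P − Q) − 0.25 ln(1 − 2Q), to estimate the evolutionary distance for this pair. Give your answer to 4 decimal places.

The sequences differ at positions 6 (T/G, transversion), 8 (C/A, transversion), 9 (C/T, transition), 10 (T/G, transversion), 11 (C/G, transversion), 12 (T/G, transversion), 15 (T/A, transversion), 16 (C/T, transition), 30 (G/T, transversion).
Of the 9 differences, 2 transitions and 7 transversions over 30 sites: P = 2/30 = 0.066667, Q = 7/30 = 0.233333.
d = −0.5·ln(0.633333) − 0.25·ln(0.533334) = −0.5·(-0.456759) − 0.25·(-0.628607) = 0.3855.

0.3855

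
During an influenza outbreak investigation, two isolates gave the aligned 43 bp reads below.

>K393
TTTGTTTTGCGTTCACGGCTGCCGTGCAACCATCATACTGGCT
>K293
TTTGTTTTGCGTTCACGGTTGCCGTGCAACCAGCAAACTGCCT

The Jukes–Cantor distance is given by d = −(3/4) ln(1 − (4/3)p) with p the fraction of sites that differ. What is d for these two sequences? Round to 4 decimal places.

Mismatches occur at site 19 (C/T), site 33 (T/G), site 36 (T/A), site 41 (G/C).
p = 4/43 = 0.093023.
d = −0.75 · ln(1 − (4/3)·0.093023) = −0.75 · ln(0.875969) = −0.75 · (-0.132425) = 0.0993.

0.0993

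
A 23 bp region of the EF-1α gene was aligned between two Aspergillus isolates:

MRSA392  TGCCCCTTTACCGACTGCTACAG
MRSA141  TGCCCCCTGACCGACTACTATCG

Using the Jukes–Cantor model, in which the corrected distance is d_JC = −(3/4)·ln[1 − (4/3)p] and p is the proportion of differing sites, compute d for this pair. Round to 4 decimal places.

0.2567

Differing sites — 7:T/C; 9:T/G; 17:G/A; 21:C/T; 22:A/C.
p = 5/23 = 0.217391.
d = −0.75 · ln(1 − (4/3)·0.217391) = −0.75 · ln(0.710145) = −0.75 · (-0.342286) = 0.2567.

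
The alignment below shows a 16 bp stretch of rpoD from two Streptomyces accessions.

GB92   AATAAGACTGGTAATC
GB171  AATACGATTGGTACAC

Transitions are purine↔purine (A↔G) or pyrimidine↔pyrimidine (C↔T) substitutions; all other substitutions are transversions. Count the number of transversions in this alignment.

3

The sequences differ at positions 5 (A/C, transversion), 8 (C/T, transition), 14 (A/C, transversion), 15 (T/A, transversion).
Of the 4 differences, 1 transition and 3 transversions, so the answer is 3.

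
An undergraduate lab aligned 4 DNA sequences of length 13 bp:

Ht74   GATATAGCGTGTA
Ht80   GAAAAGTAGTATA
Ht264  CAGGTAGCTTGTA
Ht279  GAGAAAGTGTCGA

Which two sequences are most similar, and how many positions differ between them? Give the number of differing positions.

4

Pairwise Hamming distances:
  Ht74 vs Ht80: 6
  Ht74 vs Ht264: 4
  Ht74 vs Ht279: 5
  Ht80 vs Ht264: 9
  Ht80 vs Ht279: 6
  Ht264 vs Ht279: 7
The smallest is 4, between Ht74 and Ht264.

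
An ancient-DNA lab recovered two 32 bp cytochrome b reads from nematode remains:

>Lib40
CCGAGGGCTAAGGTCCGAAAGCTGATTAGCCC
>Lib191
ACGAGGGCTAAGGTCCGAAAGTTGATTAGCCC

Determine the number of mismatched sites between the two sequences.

2

Mismatches occur at site 1 (C/A), site 22 (C/T).
That gives 2 mismatches out of 32 aligned sites, so the Hamming distance is 2.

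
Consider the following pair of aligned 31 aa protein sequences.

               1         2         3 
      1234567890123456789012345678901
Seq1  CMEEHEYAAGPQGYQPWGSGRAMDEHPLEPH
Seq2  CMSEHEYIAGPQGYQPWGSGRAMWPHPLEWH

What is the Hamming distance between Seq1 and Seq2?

Differing sites — 3:E/S; 8:A/I; 24:D/W; 25:E/P; 30:P/W.
That gives 5 mismatches out of 31 aligned sites, so the Hamming distance is 5.

5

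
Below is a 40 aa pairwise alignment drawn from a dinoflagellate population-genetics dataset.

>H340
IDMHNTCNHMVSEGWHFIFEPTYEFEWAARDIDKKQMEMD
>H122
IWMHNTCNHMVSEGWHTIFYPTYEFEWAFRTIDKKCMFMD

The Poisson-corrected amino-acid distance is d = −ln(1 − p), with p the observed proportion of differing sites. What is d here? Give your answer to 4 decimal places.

Mismatches occur at site 2 (D↔W), site 17 (F↔T), site 20 (E↔Y), site 29 (A↔F), site 31 (D↔T), site 36 (Q↔C), site 38 (E↔F).
p = 7/40 = 0.175000.
d = −ln(1 − 0.175000) = −ln(0.825000) = 0.1924.

0.1924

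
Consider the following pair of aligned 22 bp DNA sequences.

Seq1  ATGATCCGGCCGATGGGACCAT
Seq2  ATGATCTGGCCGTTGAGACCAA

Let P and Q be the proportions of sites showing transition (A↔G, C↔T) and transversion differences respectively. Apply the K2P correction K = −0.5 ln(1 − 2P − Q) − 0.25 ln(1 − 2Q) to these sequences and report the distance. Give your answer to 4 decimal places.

Differing sites — 7:C/T (Ti); 13:A/T (Tv); 16:G/A (Ti); 22:T/A (Tv).
Of the 4 differences, 2 transitions and 2 transversions over 22 sites: P = 2/22 = 0.090909, Q = 2/22 = 0.090909.
d = −0.5·ln(0.727273) − 0.25·ln(0.818182) = −0.5·(-0.318453) − 0.25·(-0.200670) = 0.2094.

0.2094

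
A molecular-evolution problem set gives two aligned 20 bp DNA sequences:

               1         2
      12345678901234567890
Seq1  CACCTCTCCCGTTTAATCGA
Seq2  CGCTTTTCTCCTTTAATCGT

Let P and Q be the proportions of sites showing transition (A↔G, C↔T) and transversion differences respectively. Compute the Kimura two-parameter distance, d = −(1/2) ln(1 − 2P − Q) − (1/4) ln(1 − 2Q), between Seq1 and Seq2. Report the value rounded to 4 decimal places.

The sequences differ at positions 2 (A/G, transition), 4 (C/T, transition), 6 (C/T, transition), 9 (C/T, transition), 11 (G/C, transversion), 20 (A/T, transversion).
Of the 6 differences, 4 transitions and 2 transversions over 20 sites: P = 4/20 = 0.200000, Q = 2/20 = 0.100000.
d = −0.5·ln(0.500000) − 0.25·ln(0.800000) = −0.5·(-0.693147) − 0.25·(-0.223144) = 0.4024.

0.4024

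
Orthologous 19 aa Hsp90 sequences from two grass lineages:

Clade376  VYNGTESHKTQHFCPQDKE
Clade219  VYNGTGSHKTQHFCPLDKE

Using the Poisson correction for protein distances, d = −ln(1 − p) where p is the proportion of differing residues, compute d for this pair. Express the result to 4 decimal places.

0.1112

Differing sites — 6:E/G; 16:Q/L.
p = 2/19 = 0.105263.
d = −ln(1 − 0.105263) = −ln(0.894737) = 0.1112.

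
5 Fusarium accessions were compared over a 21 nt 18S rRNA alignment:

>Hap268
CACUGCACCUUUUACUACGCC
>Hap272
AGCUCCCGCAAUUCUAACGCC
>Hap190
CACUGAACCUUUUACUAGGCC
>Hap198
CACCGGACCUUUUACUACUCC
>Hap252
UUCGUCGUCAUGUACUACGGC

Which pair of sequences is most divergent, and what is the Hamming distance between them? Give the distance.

13

Pairwise Hamming distances:
  Hap268 vs Hap272: 10
  Hap268 vs Hap190: 2
  Hap268 vs Hap198: 3
  Hap268 vs Hap252: 9
  Hap272 vs Hap190: 12
  Hap272 vs Hap198: 13
  Hap272 vs Hap252: 12
  Hap190 vs Hap198: 4
  Hap190 vs Hap252: 11
  Hap198 vs Hap252: 11
The largest is 13, between Hap272 and Hap198.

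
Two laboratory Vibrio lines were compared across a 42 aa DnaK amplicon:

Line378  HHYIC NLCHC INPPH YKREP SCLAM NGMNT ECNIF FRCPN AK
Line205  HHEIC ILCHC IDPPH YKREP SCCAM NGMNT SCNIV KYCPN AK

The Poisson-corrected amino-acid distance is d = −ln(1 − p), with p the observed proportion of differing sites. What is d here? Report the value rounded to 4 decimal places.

Mismatches occur at site 3 (Y→E), site 6 (N→I), site 12 (N→D), site 23 (L→C), site 31 (E→S), site 35 (F→V), site 36 (F→K), site 37 (R→Y).
p = 8/42 = 0.190476.
d = −ln(1 − 0.190476) = −ln(0.809524) = 0.2113.

0.2113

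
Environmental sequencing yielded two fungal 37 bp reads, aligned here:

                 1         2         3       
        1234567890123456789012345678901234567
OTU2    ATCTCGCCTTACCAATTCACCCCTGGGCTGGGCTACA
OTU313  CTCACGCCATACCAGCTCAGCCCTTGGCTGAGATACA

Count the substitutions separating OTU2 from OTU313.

9

Differing sites — 1:A/C; 4:T/A; 9:T/A; 15:A/G; 16:T/C; 20:C/G; 25:G/T; 31:G/A; 33:C/A.
That gives 9 mismatches out of 37 aligned sites, so the Hamming distance is 9.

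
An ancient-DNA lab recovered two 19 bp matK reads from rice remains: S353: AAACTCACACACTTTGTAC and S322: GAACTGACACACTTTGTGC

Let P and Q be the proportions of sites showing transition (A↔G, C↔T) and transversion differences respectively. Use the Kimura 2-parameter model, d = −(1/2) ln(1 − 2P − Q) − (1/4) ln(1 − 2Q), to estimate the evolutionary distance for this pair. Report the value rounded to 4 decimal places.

0.1805

Mismatches occur at site 1 (A/G, transition), site 6 (C/G, transversion), site 18 (A/G, transition).
Of the 3 differences, 2 transitions and 1 transversion over 19 sites: P = 2/19 = 0.105263, Q = 1/19 = 0.052632.
d = −0.5·ln(0.736842) − 0.25·ln(0.894736) = −0.5·(-0.305382) − 0.25·(-0.111227) = 0.1805.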